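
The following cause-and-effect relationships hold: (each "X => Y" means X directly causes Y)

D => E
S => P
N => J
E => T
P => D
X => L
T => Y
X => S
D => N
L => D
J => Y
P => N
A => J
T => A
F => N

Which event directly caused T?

E

Upstream contributors include X, S, P, L, D, but only E feeds directly into T.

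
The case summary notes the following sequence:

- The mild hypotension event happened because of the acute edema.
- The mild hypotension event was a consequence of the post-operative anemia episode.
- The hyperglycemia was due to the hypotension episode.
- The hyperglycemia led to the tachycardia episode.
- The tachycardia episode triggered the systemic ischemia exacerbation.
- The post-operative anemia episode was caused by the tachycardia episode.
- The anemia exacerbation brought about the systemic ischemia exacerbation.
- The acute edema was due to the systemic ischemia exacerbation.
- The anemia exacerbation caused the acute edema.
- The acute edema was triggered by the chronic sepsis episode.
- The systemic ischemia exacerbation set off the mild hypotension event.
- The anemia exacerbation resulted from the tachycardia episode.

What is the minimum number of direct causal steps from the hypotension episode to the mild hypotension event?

Shortest chain: the hypotension episode → the hyperglycemia → the tachycardia episode → the systemic ischemia exacerbation → the mild hypotension event.

4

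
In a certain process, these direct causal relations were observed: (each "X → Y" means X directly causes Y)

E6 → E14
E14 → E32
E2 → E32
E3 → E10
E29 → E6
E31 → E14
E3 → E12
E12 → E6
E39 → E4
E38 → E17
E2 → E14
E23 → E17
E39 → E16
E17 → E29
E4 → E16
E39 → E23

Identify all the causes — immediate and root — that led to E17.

E23, E38, E39

Immediate causes of E17: E38, E23.
Further upstream: E39.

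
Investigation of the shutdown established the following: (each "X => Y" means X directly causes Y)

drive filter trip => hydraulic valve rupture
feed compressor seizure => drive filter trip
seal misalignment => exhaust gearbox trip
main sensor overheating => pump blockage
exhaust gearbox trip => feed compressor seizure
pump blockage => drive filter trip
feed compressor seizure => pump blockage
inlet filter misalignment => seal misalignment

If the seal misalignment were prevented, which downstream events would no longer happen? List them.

Downstream of the seal misalignment: the exhaust gearbox trip, the feed compressor seizure, the pump blockage, the drive filter trip, the hydraulic valve rupture.
Of those, still caused via another path: the pump blockage, the drive filter trip, the hydraulic valve rupture.
The remainder have no surviving cause.

the exhaust gearbox trip, the feed compressor seizure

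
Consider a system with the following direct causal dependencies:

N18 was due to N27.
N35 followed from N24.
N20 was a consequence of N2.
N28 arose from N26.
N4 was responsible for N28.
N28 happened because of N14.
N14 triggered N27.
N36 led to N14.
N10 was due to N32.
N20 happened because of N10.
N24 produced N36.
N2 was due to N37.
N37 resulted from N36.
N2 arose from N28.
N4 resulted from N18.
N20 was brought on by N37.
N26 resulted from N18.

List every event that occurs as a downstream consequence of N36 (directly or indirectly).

Direct effects: N14, N37.
2 steps out: N27, N28, N2, N20.
3 steps out: N18.
4 steps out: N26, N4.
Not reachable from it: N24, N35, N32, N10.

N14, N18, N2, N20, N26, N27, N28, N37, N4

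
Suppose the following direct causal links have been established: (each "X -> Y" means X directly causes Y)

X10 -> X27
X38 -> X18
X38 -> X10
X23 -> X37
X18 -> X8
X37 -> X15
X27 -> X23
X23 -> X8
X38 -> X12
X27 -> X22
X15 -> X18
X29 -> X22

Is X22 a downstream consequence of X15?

X15 leads to X18, X8; X22 is not among them.

No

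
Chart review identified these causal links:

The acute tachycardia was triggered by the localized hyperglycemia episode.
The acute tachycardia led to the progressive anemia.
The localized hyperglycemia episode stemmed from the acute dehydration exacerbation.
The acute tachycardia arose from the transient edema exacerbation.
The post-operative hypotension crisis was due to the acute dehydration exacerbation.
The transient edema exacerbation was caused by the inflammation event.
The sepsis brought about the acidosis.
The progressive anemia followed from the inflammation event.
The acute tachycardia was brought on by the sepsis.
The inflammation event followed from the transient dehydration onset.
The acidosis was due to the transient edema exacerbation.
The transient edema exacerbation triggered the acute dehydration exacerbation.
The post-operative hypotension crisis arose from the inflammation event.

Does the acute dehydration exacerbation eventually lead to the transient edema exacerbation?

No

The acute dehydration exacerbation leads to the localized hyperglycemia episode, the acute tachycardia, the post-operative hypotension crisis, the progressive anemia; the transient edema exacerbation is not among them.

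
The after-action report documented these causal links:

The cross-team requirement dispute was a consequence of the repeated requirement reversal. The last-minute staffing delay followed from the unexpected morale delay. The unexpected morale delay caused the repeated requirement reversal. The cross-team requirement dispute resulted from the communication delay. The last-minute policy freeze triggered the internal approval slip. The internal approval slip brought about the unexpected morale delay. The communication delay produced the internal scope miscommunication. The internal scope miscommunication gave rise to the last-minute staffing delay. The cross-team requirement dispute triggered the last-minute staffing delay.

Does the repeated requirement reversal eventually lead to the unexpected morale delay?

The repeated requirement reversal leads to the cross-team requirement dispute, the last-minute staffing delay; the unexpected morale delay is not among them.

No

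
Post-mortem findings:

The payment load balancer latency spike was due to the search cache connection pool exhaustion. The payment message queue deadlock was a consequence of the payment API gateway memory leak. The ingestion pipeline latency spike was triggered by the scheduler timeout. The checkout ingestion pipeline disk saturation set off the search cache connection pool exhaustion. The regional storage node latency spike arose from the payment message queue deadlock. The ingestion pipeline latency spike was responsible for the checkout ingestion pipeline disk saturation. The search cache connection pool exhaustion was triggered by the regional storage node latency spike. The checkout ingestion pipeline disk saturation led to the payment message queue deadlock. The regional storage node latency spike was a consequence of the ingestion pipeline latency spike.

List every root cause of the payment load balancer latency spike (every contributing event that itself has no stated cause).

Tracing upstream from the payment load balancer latency spike: the payment load balancer latency spike ← the search cache connection pool exhaustion ← the checkout ingestion pipeline disk saturation ← the ingestion pipeline latency spike ← the scheduler timeout.
A separate upstream branch: the payment load balancer latency spike ← the search cache connection pool exhaustion ← the regional storage node latency spike ← the payment message queue deadlock ← the payment API gateway memory leak.
Each of those chain origins has no stated cause.

the payment API gateway memory leak, the scheduler timeout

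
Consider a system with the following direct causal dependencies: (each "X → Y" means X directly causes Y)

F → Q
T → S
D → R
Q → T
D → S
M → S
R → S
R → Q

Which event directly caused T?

Upstream contributors include D, F, R, but only Q feeds directly into T.

Q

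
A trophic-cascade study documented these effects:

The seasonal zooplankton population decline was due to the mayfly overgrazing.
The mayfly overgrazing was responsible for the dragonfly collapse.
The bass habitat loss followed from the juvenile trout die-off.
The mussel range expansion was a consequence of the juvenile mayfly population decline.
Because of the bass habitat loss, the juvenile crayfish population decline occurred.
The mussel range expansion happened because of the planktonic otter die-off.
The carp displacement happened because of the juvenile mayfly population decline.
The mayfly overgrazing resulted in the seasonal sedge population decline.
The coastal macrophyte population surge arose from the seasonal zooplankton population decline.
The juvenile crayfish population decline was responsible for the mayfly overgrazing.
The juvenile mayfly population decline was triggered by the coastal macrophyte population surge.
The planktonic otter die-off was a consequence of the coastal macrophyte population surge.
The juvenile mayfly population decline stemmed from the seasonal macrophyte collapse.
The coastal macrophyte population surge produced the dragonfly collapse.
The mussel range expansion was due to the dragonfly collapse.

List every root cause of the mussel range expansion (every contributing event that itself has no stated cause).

the juvenile trout die-off, the seasonal macrophyte collapse

Tracing upstream from the mussel range expansion: the mussel range expansion ← the dragonfly collapse ← the mayfly overgrazing ← the juvenile crayfish population decline ← the bass habitat loss ← the juvenile trout die-off.
A separate upstream branch: the mussel range expansion ← the juvenile mayfly population decline ← the seasonal macrophyte collapse.
Each of those chain origins has no stated cause.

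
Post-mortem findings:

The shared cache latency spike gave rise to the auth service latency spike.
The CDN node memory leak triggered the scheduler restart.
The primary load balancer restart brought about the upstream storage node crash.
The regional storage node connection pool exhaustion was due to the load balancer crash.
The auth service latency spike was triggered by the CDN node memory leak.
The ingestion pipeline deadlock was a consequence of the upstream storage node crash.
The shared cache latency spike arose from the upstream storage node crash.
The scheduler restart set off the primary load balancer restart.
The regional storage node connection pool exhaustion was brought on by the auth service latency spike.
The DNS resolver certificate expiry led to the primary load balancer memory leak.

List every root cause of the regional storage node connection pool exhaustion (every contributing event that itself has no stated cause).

Tracing upstream from the regional storage node connection pool exhaustion: the regional storage node connection pool exhaustion ← the auth service latency spike ← the CDN node memory leak.
A separate upstream branch: the regional storage node connection pool exhaustion ← the load balancer crash.
Each of those chain origins has no stated cause.

the CDN node memory leak, the load balancer crash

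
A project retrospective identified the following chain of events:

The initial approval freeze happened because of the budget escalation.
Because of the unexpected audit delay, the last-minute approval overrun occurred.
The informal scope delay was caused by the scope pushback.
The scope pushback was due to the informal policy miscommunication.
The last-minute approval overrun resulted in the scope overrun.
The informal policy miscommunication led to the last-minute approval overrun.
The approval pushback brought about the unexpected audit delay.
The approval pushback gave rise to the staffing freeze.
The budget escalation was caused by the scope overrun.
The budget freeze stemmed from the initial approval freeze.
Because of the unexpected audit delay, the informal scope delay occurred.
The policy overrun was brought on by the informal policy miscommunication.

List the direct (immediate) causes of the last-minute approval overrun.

the informal policy miscommunication, the unexpected audit delay

Upstream contributors include the approval pushback, but only the informal policy miscommunication, the unexpected audit delay feed directly into the last-minute approval overrun.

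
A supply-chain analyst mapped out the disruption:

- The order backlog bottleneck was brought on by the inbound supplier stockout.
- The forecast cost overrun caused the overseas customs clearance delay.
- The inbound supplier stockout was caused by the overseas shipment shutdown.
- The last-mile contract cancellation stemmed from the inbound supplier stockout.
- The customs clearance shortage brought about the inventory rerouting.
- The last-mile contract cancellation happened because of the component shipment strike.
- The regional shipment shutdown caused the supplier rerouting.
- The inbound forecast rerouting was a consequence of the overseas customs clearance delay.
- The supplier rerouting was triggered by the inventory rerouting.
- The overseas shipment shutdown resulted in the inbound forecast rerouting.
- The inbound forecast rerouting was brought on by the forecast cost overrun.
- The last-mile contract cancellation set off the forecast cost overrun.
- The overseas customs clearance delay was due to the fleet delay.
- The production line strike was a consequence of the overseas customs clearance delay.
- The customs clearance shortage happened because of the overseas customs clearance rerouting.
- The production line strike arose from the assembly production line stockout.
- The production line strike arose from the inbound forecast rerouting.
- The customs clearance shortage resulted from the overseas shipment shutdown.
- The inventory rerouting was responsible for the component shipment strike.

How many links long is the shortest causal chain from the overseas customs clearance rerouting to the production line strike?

7

Shortest chain: the overseas customs clearance rerouting → the customs clearance shortage → the inventory rerouting → the component shipment strike → the last-mile contract cancellation → the forecast cost overrun → the overseas customs clearance delay → the production line strike.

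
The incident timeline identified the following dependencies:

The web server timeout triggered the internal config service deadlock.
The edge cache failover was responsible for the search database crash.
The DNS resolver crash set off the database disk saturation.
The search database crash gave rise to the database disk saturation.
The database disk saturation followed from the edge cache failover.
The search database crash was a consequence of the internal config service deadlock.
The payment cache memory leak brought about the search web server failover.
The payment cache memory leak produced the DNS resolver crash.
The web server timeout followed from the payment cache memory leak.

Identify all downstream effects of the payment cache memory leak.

the DNS resolver crash, the database disk saturation, the internal config service deadlock, the search database crash, the search web server failover, the web server timeout

Direct effects: the web server timeout, the DNS resolver crash, the search web server failover.
2 steps out: the internal config service deadlock, the database disk saturation.
3 steps out: the search database crash.
Not reachable from it: the edge cache failover.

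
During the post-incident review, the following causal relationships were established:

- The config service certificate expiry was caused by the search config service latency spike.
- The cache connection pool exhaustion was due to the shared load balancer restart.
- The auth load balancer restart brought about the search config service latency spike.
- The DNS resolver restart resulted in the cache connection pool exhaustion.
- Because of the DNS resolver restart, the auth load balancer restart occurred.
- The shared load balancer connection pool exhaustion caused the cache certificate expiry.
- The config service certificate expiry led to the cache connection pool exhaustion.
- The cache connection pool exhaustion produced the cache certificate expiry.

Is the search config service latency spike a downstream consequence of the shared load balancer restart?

The shared load balancer restart leads to the cache connection pool exhaustion, the cache certificate expiry; the search config service latency spike is not among them.

No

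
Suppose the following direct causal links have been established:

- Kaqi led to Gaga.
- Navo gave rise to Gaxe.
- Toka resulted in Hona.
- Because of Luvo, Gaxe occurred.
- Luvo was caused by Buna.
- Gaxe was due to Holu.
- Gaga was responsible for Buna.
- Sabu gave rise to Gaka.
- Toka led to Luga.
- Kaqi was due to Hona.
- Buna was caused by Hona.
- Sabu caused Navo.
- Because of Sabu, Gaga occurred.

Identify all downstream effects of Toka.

Direct effects: Luga, Hona.
2 steps out: Kaqi, Buna.
3 steps out: Gaga, Luvo.
4 steps out: Gaxe.
Not reachable from it: Sabu, Navo, Gaka, Holu.

Buna, Gaga, Gaxe, Hona, Kaqi, Luga, Luvo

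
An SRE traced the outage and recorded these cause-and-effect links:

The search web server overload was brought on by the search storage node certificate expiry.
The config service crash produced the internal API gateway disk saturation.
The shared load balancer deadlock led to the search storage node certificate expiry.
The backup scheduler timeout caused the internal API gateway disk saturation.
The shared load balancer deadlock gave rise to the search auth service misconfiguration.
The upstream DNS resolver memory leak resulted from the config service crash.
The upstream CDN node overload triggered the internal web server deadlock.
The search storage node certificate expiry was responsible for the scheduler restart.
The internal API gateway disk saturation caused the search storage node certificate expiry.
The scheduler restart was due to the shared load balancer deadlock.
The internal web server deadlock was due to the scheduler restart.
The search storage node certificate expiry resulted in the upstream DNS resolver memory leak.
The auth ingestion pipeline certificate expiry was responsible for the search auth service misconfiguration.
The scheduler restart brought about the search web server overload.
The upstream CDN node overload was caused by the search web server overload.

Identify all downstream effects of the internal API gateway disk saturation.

the internal web server deadlock, the scheduler restart, the search storage node certificate expiry, the search web server overload, the upstream CDN node overload, the upstream DNS resolver memory leak

Direct effects: the search storage node certificate expiry.
2 steps out: the scheduler restart, the search web server overload, the upstream DNS resolver memory leak.
3 steps out: the upstream CDN node overload, the internal web server deadlock.
Not reachable from it: the config service crash, the backup scheduler timeout, the shared load balancer deadlock, the auth ingestion pipeline certificate expiry, the search auth service misconfiguration.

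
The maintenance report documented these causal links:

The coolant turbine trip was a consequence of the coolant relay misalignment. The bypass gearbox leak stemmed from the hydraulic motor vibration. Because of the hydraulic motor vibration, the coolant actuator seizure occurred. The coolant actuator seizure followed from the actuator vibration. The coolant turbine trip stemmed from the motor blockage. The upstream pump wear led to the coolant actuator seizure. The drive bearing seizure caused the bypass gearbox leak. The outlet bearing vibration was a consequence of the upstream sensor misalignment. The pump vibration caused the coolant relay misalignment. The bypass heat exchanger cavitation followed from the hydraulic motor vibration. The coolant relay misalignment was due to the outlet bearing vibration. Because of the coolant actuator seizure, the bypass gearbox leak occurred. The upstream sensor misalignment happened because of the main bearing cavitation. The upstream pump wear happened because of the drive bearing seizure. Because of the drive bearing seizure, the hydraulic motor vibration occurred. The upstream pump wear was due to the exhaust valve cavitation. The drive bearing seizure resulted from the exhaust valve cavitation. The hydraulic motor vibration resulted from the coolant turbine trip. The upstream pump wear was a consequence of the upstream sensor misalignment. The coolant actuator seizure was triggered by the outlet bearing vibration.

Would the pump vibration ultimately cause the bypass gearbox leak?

Yes

There is a causal chain: the pump vibration → the coolant relay misalignment → the coolant turbine trip → the hydraulic motor vibration → the bypass gearbox leak.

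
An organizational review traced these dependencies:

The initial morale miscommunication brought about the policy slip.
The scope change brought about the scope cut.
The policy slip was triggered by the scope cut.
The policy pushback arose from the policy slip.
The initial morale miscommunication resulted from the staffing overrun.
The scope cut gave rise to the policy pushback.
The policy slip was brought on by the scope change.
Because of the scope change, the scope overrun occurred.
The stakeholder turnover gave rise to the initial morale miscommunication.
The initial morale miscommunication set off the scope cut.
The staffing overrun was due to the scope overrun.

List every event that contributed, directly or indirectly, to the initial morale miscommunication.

the scope change, the scope overrun, the staffing overrun, the stakeholder turnover

Immediate causes of the initial morale miscommunication: the staffing overrun, the stakeholder turnover.
Further upstream: the scope change, the scope overrun.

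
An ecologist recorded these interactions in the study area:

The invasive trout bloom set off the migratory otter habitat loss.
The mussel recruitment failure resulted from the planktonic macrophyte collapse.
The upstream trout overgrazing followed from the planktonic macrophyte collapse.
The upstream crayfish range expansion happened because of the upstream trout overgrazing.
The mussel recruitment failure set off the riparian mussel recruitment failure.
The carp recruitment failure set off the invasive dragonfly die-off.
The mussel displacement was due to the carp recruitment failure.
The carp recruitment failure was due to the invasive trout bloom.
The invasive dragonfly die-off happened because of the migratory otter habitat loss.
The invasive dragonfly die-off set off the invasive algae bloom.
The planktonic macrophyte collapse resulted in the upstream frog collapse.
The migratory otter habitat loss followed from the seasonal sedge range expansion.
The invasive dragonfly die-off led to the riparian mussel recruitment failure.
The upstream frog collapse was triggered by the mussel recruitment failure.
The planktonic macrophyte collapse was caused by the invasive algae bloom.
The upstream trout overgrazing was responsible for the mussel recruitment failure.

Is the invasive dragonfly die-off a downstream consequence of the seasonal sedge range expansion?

Yes

There is a causal chain: the seasonal sedge range expansion → the migratory otter habitat loss → the invasive dragonfly die-off.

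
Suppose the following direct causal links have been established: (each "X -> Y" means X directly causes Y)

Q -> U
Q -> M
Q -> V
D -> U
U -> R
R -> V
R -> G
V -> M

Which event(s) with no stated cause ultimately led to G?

D, Q

Tracing upstream from G: G ← R ← U ← Q.
A separate upstream branch: G ← R ← U ← D.
Each of those chain origins has no stated cause.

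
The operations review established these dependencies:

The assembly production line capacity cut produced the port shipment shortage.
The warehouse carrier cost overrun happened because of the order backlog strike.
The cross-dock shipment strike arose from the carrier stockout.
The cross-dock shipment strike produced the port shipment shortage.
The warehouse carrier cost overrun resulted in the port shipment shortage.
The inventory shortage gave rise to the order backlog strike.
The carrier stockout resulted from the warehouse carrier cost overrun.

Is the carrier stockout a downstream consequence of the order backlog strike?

There is a causal chain: the order backlog strike → the warehouse carrier cost overrun → the carrier stockout.

Yes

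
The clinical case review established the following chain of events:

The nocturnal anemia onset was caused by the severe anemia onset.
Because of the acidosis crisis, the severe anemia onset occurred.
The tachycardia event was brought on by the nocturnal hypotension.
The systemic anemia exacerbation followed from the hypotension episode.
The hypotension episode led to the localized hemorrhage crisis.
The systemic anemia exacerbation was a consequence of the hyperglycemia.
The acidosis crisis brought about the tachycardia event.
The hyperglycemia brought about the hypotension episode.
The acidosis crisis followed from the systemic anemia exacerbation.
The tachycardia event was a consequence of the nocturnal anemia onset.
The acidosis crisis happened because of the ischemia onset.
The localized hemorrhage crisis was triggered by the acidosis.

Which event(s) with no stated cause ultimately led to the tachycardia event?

the hyperglycemia, the ischemia onset, the nocturnal hypotension

Tracing upstream from the tachycardia event: the tachycardia event ← the acidosis crisis ← the systemic anemia exacerbation ← the hyperglycemia.
A separate upstream branch: the tachycardia event ← the acidosis crisis ← the ischemia onset.
A separate upstream branch: the tachycardia event ← the nocturnal hypotension.
Each of those chain origins has no stated cause.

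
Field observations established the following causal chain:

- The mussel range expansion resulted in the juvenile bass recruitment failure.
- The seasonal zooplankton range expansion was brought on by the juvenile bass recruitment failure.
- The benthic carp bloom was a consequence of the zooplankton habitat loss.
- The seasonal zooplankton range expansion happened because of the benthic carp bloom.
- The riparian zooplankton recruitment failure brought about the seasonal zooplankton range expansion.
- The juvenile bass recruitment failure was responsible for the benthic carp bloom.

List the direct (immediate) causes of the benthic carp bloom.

the juvenile bass recruitment failure, the zooplankton habitat loss

Upstream contributors include the mussel range expansion, but only the juvenile bass recruitment failure, the zooplankton habitat loss feed directly into the benthic carp bloom.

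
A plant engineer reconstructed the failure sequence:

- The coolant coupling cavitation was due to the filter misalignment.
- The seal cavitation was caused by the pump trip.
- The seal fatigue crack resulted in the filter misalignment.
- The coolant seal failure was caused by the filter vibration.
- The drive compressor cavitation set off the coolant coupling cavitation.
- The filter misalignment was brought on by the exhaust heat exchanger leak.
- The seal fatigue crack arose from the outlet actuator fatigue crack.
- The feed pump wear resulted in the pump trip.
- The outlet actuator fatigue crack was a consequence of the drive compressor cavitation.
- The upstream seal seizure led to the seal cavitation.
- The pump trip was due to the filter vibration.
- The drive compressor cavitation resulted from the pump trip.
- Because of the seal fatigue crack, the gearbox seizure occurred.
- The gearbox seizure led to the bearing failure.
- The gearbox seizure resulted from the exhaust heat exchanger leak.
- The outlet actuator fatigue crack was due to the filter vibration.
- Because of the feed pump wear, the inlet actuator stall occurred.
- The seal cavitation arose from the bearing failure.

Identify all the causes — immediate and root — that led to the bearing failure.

the drive compressor cavitation, the exhaust heat exchanger leak, the feed pump wear, the filter vibration, the gearbox seizure, the outlet actuator fatigue crack, the pump trip, the seal fatigue crack

Immediate cause of the bearing failure: the gearbox seizure.
Further upstream: the feed pump wear, the filter vibration, the pump trip, the drive compressor cavitation, the outlet actuator fatigue crack, the exhaust heat exchanger leak, the seal fatigue crack.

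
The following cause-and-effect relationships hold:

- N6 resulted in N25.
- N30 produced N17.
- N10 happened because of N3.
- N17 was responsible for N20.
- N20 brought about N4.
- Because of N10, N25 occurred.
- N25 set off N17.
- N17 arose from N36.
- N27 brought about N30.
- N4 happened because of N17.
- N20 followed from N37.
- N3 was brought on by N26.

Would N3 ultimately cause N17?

Yes

There is a causal chain: N3 → N10 → N25 → N17.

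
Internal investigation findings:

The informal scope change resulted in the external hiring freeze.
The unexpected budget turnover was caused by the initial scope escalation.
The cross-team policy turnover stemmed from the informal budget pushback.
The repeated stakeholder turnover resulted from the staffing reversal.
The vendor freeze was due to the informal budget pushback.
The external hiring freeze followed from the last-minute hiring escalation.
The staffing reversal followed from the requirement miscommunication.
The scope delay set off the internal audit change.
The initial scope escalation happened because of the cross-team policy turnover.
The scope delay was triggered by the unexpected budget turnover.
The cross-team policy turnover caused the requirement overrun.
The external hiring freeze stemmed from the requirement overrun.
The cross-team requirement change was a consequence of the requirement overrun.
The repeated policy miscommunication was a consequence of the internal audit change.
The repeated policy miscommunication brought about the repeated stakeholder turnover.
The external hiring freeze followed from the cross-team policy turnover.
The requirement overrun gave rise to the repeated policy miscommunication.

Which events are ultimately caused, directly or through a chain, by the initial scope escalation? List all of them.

Direct effects: the unexpected budget turnover.
2 steps out: the scope delay.
3 steps out: the internal audit change.
4 steps out: the repeated policy miscommunication.
5 steps out: the repeated stakeholder turnover.
Not reachable from it: the last-minute hiring escalation, the informal budget pushback, the informal scope change, the cross-team policy turnover, the vendor freeze, the requirement overrun, the external hiring freeze, the requirement miscommunication, the staffing reversal, the cross-team requirement change.

the internal audit change, the repeated policy miscommunication, the repeated stakeholder turnover, the scope delay, the unexpected budget turnover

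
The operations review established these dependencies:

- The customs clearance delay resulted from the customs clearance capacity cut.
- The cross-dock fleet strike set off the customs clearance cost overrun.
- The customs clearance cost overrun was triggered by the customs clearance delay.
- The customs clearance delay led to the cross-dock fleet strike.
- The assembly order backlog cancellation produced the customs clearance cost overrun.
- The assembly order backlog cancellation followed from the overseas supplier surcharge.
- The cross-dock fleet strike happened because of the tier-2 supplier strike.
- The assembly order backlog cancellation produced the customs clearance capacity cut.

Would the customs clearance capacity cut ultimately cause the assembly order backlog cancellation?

The customs clearance capacity cut leads to the customs clearance delay, the cross-dock fleet strike, the customs clearance cost overrun; the assembly order backlog cancellation is not among them.

No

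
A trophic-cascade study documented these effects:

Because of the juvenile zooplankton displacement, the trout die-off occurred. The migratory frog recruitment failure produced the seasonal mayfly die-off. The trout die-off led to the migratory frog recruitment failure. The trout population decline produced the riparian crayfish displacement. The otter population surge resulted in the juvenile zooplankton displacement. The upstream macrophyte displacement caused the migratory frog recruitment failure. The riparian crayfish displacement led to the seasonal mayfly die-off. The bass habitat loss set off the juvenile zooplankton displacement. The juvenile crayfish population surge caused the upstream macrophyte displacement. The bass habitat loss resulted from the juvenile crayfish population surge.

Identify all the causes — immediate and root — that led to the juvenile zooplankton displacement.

the bass habitat loss, the juvenile crayfish population surge, the otter population surge

Immediate causes of the juvenile zooplankton displacement: the otter population surge, the bass habitat loss.
Further upstream: the juvenile crayfish population surge.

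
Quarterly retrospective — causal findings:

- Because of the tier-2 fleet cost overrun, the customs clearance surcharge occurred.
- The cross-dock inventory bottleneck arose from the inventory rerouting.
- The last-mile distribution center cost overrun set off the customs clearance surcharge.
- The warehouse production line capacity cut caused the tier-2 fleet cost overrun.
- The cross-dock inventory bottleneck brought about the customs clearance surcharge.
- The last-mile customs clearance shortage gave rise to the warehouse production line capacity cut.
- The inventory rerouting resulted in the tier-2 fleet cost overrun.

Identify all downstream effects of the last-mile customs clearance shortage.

Direct effects: the warehouse production line capacity cut.
2 steps out: the tier-2 fleet cost overrun.
3 steps out: the customs clearance surcharge.
Not reachable from it: the inventory rerouting, the cross-dock inventory bottleneck, the last-mile distribution center cost overrun.

the customs clearance surcharge, the tier-2 fleet cost overrun, the warehouse production line capacity cut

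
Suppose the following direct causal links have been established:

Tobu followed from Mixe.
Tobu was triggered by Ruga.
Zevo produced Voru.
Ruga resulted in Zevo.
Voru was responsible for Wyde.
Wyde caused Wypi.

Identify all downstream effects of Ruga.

Tobu, Voru, Wyde, Wypi, Zevo

Direct effects: Zevo, Tobu.
2 steps out: Voru.
3 steps out: Wyde.
4 steps out: Wypi.
Not reachable from it: Mixe.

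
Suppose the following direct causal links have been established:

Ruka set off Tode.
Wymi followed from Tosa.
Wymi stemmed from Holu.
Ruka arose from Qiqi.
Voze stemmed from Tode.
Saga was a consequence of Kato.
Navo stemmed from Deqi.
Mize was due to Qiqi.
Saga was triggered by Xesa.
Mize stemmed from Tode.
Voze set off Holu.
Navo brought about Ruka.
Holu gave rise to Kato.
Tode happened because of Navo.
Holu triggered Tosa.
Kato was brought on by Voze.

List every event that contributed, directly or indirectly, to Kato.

Deqi, Holu, Navo, Qiqi, Ruka, Tode, Voze

Immediate causes of Kato: Voze, Holu.
Further upstream: Qiqi, Deqi, Navo, Ruka, Tode.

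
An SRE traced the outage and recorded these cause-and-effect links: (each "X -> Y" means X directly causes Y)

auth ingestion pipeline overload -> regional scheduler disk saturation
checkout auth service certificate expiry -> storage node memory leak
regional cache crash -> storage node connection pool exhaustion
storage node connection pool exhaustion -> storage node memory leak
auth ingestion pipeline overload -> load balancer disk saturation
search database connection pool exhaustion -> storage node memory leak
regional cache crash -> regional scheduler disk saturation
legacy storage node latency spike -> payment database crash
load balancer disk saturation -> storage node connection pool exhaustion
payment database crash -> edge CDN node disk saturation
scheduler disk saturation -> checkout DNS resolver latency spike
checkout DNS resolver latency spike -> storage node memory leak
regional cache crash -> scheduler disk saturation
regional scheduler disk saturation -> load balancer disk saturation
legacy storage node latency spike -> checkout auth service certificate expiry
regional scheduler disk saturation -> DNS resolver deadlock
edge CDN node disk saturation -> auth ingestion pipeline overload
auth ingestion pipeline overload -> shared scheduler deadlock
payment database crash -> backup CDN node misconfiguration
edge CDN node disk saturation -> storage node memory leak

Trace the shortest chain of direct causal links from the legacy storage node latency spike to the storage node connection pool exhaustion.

the legacy storage node latency spike → the payment database crash → the edge CDN node disk saturation → the auth ingestion pipeline overload → the load balancer disk saturation → the storage node connection pool exhaustion

the legacy storage node latency spike → the payment database crash
the payment database crash → the edge CDN node disk saturation
the edge CDN node disk saturation → the auth ingestion pipeline overload
the auth ingestion pipeline overload → the load balancer disk saturation
the load balancer disk saturation → the storage node connection pool exhaustion
Length: 5 steps.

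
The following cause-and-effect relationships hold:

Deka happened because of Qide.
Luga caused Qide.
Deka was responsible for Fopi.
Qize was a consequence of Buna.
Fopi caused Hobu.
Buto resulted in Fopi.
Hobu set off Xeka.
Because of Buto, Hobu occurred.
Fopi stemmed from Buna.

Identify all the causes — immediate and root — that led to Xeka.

Buna, Buto, Deka, Fopi, Hobu, Luga, Qide

Immediate cause of Xeka: Hobu.
Further upstream: Buto, Luga, Qide, Buna, Deka, Fopi.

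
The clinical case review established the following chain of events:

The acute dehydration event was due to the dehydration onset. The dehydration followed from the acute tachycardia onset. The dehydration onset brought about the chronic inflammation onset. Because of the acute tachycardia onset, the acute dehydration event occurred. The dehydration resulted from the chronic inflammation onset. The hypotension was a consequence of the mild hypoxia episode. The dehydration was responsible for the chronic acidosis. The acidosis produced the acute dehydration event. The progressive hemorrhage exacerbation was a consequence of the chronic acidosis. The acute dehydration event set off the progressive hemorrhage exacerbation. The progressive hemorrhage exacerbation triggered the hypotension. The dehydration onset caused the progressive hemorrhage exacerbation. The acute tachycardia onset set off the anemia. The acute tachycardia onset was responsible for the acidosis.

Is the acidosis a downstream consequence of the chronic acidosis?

The chronic acidosis leads to the progressive hemorrhage exacerbation, the hypotension; the acidosis is not among them.

No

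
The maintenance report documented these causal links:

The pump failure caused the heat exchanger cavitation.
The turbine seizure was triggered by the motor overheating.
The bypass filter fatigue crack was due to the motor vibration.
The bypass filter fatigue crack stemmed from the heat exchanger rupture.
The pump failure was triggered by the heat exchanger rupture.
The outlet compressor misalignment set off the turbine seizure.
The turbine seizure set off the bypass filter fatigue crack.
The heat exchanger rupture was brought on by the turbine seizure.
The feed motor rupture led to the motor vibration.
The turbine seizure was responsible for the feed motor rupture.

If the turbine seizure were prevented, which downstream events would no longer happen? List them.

the bypass filter fatigue crack, the feed motor rupture, the heat exchanger cavitation, the heat exchanger rupture, the motor vibration, the pump failure

Downstream of the turbine seizure: the heat exchanger rupture, the feed motor rupture, the pump failure, the motor vibration, the bypass filter fatigue crack, the heat exchanger cavitation.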